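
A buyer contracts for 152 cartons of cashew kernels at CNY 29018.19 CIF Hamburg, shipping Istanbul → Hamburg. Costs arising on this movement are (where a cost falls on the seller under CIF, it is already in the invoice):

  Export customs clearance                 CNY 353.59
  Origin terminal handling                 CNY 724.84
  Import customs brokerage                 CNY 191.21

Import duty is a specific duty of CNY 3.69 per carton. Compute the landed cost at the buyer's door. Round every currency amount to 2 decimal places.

CIF: the seller pays costs through ocean freight and marine insurance to the destination port.
Already in the invoice (seller's account under CIF): export clearance, origin terminal — exclude.
The CIF price already equals the CIF value: 29018.19
Import duty = 152 × 3.69 = 560.88
Buyer bears: brokerage 191.21 + duty 560.88 = 752.09
Landed cost = invoice 29018.19 + 752.09 = 29770.28

Total landed cost: CNY 29770.28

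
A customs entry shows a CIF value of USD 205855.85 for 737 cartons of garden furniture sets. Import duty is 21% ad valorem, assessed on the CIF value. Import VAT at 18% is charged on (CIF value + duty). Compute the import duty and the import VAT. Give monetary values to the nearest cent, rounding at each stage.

Import duty = 205855.85 × 21% = 43229.73
VAT base = CIF + duty = 205855.85 + 43229.73 = 249085.58
Import VAT = 249085.58 × 18% = 44835.40

Import duty: USD 43229.73; import VAT: USD 44835.40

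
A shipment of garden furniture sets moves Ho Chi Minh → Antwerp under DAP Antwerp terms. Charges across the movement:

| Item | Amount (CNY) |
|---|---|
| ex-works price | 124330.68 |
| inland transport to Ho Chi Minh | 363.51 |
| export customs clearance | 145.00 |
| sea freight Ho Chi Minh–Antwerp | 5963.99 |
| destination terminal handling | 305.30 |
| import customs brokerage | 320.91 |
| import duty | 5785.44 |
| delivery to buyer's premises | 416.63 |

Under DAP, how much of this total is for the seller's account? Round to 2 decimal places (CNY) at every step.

Seller's account: CNY 131525.11

DAP: the seller bears all costs to the named destination except import duty and clearance.
Seller's account: goods 124330.68 + inland to port 363.51 + export clearance 145.00 + freight 5963.99 + destination terminal 305.30 + delivery 416.63 = 131525.11
Buyer's account: brokerage 320.91 + duty 5785.44 = 6106.35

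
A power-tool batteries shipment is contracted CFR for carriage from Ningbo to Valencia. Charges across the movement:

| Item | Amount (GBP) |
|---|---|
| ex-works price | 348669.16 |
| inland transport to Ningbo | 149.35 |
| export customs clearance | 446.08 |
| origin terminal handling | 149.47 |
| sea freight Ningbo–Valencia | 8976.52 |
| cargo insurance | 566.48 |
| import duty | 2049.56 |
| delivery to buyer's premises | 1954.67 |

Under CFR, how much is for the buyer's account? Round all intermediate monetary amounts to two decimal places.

Buyer's account: GBP 4570.71

CFR: the seller pays costs through ocean freight to the destination port, but not insurance.
Seller's account: goods 348669.16 + inland to port 149.35 + export clearance 446.08 + origin terminal 149.47 + freight 8976.52 = 358390.58
Buyer's account: insurance 566.48 + duty 2049.56 + delivery 1954.67 = 4570.71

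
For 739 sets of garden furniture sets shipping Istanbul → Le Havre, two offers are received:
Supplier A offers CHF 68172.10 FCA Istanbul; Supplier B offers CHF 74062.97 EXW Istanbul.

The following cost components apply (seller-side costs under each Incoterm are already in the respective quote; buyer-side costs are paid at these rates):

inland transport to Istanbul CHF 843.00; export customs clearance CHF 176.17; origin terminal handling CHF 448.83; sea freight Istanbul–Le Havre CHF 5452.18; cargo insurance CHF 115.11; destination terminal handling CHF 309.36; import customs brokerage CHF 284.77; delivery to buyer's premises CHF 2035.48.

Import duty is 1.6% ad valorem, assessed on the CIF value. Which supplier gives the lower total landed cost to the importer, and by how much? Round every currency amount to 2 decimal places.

Supplier A is cheaper by CHF 7020.60

Supplier A (FCA):
CIF value = FCA price + origin terminal + freight + insurance = 68172.10 + 448.83 + 5452.18 + 115.11 = 74188.22
Import duty = 74188.22 × 1.6% = 1187.01
Buyer bears (A): 448.83 + 5452.18 + 115.11 + 309.36 + 284.77 + 2035.48 = 8645.73
Landed cost (A) = invoice 68172.10 + 8645.73 + duty 1187.01 = 78004.84
Supplier B (EXW):
CIF value = EXW price + inland to port + export clearance + origin terminal + freight + insurance = 74062.97 + 843.00 + 176.17 + 448.83 + 5452.18 + 115.11 = 81098.26
Import duty = 81098.26 × 1.6% = 1297.57
Buyer bears (B): 843.00 + 176.17 + 448.83 + 5452.18 + 115.11 + 309.36 + 284.77 + 2035.48 = 9664.90
Landed cost (B) = invoice 74062.97 + 9664.90 + duty 1297.57 = 85025.44
Difference = |78004.84 − 85025.44| = 7020.60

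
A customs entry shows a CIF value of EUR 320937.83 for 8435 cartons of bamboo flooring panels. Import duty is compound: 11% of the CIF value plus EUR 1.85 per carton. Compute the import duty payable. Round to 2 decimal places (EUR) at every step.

Import duty: EUR 50907.91

Ad valorem component: 320937.83 × 11% = 35303.16
Specific component: 8435 × 1.85 = 15604.75
Import duty = 35303.16 + 15604.75 = 50907.91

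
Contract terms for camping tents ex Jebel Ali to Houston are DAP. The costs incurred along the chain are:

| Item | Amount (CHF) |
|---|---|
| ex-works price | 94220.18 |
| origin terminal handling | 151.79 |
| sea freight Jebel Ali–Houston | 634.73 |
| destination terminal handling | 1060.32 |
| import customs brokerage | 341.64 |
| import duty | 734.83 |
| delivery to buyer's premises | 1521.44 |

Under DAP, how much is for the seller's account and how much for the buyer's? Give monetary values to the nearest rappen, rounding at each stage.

Seller: CHF 97588.46; buyer: CHF 1076.47

DAP: the seller bears all costs to the named destination except import duty and clearance.
Seller's account: goods 94220.18 + origin terminal 151.79 + freight 634.73 + destination terminal 1060.32 + delivery 1521.44 = 97588.46
Buyer's account: brokerage 341.64 + duty 734.83 = 1076.47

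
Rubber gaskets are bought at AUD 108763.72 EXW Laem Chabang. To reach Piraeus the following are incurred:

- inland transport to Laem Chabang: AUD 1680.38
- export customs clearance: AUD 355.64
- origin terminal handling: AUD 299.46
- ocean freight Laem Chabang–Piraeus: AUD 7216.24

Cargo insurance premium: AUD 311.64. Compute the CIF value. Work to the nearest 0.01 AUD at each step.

CIF value: AUD 118627.08

CIF = EXW price + pre-shipment costs + freight + insurance
CIF = 108763.72 + 1680.38 + 355.64 + 299.46 + 7216.24 + 311.64 = 118627.08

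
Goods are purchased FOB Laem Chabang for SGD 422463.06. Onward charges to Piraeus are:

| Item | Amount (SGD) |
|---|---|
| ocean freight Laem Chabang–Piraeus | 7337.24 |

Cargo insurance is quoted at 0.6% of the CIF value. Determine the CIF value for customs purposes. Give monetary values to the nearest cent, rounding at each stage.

CIF value: SGD 432394.67

Let C be the CIF value. C = FOB price + freight + 0.6% × C
C − 0.6% × C = 422463.06 + 7337.24
0.994 × C = 429800.30
C = 429800.30 / 0.994 = 432394.67
Insurance premium = 0.6% × 432394.67 = 2594.37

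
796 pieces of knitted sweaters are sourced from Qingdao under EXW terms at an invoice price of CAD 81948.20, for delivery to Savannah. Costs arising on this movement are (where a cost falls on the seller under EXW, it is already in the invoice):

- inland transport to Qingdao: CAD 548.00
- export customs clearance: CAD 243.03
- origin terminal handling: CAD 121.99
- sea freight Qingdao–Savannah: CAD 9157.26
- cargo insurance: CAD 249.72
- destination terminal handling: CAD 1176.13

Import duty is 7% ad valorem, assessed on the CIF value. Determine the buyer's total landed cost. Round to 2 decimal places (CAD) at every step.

Total landed cost: CAD 99903.10

EXW: the seller makes goods available at their premises; the buyer bears all onward costs.
CIF value = EXW price + inland to port + export clearance + origin terminal + freight + insurance = 81948.20 + 548.00 + 243.03 + 121.99 + 9157.26 + 249.72 = 92268.20
Import duty = 92268.20 × 7% = 6458.77
Buyer bears: inland to port 548.00 + export clearance 243.03 + origin terminal 121.99 + freight 9157.26 + insurance 249.72 + destination terminal 1176.13 + duty 6458.77 = 17954.90
Landed cost = invoice 81948.20 + 17954.90 = 99903.10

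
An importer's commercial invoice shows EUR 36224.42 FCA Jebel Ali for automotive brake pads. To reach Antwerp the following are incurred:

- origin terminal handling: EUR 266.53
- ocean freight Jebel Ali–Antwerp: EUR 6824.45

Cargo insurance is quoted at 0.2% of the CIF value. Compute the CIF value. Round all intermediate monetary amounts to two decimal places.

Let C be the CIF value. C = FCA price + pre-shipment costs + freight + 0.2% × C
C − 0.2% × C = 36224.42 + 266.53 + 6824.45
0.998 × C = 43315.40
C = 43315.40 / 0.998 = 43402.20
Insurance premium = 0.2% × 43402.20 = 86.80

CIF value: EUR 43402.20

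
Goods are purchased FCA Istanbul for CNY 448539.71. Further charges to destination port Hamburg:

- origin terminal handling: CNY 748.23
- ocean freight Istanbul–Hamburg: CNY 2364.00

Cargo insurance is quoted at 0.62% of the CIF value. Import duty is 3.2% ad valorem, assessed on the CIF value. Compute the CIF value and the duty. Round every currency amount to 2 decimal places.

CIF value: CNY 454469.65; import duty: CNY 14543.03

Let C be the CIF value. C = FCA price + pre-shipment costs + freight + 0.62% × C
C − 0.62% × C = 448539.71 + 748.23 + 2364.00
0.9938 × C = 451651.94
C = 451651.94 / 0.9938 = 454469.65
Insurance premium = 0.62% × 454469.65 = 2817.71
Import duty = 454469.65 × 3.2% = 14543.03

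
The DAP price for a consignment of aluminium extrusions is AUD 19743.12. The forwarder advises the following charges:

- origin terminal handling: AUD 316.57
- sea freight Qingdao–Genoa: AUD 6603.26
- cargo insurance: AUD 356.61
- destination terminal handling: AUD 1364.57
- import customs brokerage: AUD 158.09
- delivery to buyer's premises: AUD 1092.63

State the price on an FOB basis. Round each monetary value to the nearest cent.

Not relevant to the conversion: origin terminal — on the seller under both DAP and FOB; already in the DAP price and stays in the FOB price. brokerage — on the buyer under both terms; not part of either seller's price.
From DAP to FOB, the seller no longer bears: freight, insurance, destination terminal, delivery.
FOB price = 19743.12 − 6603.26 − 356.61 − 1364.57 − 1092.63 = 10326.05

FOB price: AUD 10326.05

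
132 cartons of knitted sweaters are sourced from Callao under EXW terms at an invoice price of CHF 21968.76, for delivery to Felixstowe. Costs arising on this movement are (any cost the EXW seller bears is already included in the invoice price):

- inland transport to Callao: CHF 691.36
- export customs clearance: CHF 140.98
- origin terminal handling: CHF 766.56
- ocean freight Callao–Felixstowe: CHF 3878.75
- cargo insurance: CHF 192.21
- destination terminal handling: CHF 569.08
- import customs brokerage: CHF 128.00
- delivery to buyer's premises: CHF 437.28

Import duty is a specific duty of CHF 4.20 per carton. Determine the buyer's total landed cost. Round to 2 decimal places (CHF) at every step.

Total landed cost: CHF 29327.38

EXW: the seller makes goods available at their premises; the buyer bears all onward costs.
CIF value = EXW price + inland to port + export clearance + origin terminal + freight + insurance = 21968.76 + 691.36 + 140.98 + 766.56 + 3878.75 + 192.21 = 27638.62
Import duty = 132 × 4.20 = 554.40
Buyer bears: inland to port 691.36 + export clearance 140.98 + origin terminal 766.56 + freight 3878.75 + insurance 192.21 + destination terminal 569.08 + brokerage 128.00 + delivery 437.28 + duty 554.40 = 7358.62
Landed cost = invoice 21968.76 + 7358.62 = 29327.38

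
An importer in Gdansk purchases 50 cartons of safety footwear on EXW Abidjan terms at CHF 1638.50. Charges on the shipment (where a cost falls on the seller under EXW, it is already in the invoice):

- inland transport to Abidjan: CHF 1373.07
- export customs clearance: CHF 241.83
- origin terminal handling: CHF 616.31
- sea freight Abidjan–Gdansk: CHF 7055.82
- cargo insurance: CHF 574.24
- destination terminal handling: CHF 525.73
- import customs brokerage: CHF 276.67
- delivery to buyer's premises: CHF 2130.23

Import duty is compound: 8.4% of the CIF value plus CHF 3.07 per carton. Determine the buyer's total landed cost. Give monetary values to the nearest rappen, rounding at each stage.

Total landed cost: CHF 15551.88

EXW: the seller makes goods available at their premises; the buyer bears all onward costs.
CIF value = EXW price + inland to port + export clearance + origin terminal + freight + insurance = 1638.50 + 1373.07 + 241.83 + 616.31 + 7055.82 + 574.24 = 11499.77
Ad valorem component: 11499.77 × 8.4% = 965.98
Specific component: 50 × 3.07 = 153.50
Import duty = 965.98 + 153.50 = 1119.48
Buyer bears: inland to port 1373.07 + export clearance 241.83 + origin terminal 616.31 + freight 7055.82 + insurance 574.24 + destination terminal 525.73 + brokerage 276.67 + delivery 2130.23 + duty 1119.48 = 13913.38
Landed cost = invoice 1638.50 + 13913.38 = 15551.88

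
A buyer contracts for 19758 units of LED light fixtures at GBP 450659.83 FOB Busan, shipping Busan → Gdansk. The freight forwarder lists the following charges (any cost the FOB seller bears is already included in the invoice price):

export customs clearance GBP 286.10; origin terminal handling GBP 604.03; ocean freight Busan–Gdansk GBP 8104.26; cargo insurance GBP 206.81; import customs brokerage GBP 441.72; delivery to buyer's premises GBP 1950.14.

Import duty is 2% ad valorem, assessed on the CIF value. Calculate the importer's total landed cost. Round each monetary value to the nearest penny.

FOB: the seller bears costs until goods are on board at the origin port; the buyer bears freight, insurance and all costs thereafter.
Already in the invoice (seller's account under FOB): export clearance, origin terminal — exclude.
CIF value = FOB price + freight + insurance = 450659.83 + 8104.26 + 206.81 = 458970.90
Import duty = 458970.90 × 2% = 9179.42
Buyer bears: freight 8104.26 + insurance 206.81 + brokerage 441.72 + delivery 1950.14 + duty 9179.42 = 19882.35
Landed cost = invoice 450659.83 + 19882.35 = 470542.18

Total landed cost: GBP 470542.18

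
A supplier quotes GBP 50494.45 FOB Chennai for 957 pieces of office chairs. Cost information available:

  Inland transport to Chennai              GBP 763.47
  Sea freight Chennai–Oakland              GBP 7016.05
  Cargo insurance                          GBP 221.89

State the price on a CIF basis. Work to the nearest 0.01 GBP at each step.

CIF price: GBP 57732.39

Not relevant to the conversion: inland to port — on the seller under both FOB and CIF; already in the FOB price and stays in the CIF price.
From FOB to CIF, the seller additionally bears: freight, insurance.
CIF price = 50494.45 + 7016.05 + 221.89 = 57732.39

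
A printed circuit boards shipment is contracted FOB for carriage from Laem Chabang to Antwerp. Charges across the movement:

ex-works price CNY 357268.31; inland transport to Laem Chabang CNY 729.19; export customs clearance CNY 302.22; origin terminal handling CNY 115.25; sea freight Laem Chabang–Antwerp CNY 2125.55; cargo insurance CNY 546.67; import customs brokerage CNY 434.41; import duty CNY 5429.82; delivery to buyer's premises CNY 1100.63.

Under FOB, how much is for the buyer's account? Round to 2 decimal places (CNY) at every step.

FOB: the seller bears costs until goods are on board at the origin port; the buyer bears freight, insurance and all costs thereafter.
Seller's account: goods 357268.31 + inland to port 729.19 + export clearance 302.22 + origin terminal 115.25 = 358414.97
Buyer's account: freight 2125.55 + insurance 546.67 + brokerage 434.41 + duty 5429.82 + delivery 1100.63 = 9637.08

Buyer's account: CNY 9637.08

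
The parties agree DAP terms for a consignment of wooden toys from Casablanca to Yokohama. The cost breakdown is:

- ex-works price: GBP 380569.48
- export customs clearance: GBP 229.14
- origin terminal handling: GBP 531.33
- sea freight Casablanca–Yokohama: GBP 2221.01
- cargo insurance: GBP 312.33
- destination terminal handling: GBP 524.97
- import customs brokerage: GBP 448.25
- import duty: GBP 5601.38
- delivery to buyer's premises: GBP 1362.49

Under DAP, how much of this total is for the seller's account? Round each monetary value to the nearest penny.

Seller's account: GBP 385750.75

DAP: the seller bears all costs to the named destination except import duty and clearance.
Seller's account: goods 380569.48 + export clearance 229.14 + origin terminal 531.33 + freight 2221.01 + insurance 312.33 + destination terminal 524.97 + delivery 1362.49 = 385750.75
Buyer's account: brokerage 448.25 + duty 5601.38 = 6049.63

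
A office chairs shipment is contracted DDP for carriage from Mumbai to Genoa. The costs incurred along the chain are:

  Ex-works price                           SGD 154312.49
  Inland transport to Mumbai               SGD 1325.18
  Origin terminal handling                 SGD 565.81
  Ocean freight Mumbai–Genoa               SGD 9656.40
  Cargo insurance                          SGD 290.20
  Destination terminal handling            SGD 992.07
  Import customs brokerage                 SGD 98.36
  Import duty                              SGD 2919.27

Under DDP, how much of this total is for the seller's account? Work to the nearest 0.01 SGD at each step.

Seller's account: SGD 170159.78

DDP: the seller bears all costs including import duty.
Seller's account: goods 154312.49 + inland to port 1325.18 + origin terminal 565.81 + freight 9656.40 + insurance 290.20 + destination terminal 992.07 + brokerage 98.36 + duty 2919.27 = 170159.78
Buyer's account: 0.00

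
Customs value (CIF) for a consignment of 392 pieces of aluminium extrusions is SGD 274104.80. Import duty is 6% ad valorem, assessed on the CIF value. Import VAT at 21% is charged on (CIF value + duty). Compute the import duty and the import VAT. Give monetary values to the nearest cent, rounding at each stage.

Import duty: SGD 16446.29; import VAT: SGD 61015.73

Import duty = 274104.80 × 6% = 16446.29
VAT base = CIF + duty = 274104.80 + 16446.29 = 290551.09
Import VAT = 290551.09 × 21% = 61015.73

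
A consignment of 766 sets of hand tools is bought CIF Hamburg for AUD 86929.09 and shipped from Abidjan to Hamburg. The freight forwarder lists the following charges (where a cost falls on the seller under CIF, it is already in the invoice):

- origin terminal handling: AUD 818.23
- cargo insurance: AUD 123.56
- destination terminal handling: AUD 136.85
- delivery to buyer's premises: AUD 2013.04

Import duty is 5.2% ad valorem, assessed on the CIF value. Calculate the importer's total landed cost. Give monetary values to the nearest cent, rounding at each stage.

CIF: the seller pays costs through ocean freight and marine insurance to the destination port.
Already in the invoice (seller's account under CIF): origin terminal, insurance — exclude.
The CIF price already equals the CIF value: 86929.09
Import duty = 86929.09 × 5.2% = 4520.31
Buyer bears: destination terminal 136.85 + delivery 2013.04 + duty 4520.31 = 6670.20
Landed cost = invoice 86929.09 + 6670.20 = 93599.29

Total landed cost: AUD 93599.29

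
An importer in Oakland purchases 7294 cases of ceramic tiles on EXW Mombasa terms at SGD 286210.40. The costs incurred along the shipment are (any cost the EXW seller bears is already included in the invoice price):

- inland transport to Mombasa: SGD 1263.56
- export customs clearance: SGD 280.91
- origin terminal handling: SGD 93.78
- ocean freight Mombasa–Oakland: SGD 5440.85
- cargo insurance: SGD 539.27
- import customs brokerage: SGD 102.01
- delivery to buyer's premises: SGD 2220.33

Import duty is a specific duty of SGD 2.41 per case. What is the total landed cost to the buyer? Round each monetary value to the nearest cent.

EXW: the seller makes goods available at their premises; the buyer bears all onward costs.
CIF value = EXW price + inland to port + export clearance + origin terminal + freight + insurance = 286210.40 + 1263.56 + 280.91 + 93.78 + 5440.85 + 539.27 = 293828.77
Import duty = 7294 × 2.41 = 17578.54
Buyer bears: inland to port 1263.56 + export clearance 280.91 + origin terminal 93.78 + freight 5440.85 + insurance 539.27 + brokerage 102.01 + delivery 2220.33 + duty 17578.54 = 27519.25
Landed cost = invoice 286210.40 + 27519.25 = 313729.65

Total landed cost: SGD 313729.65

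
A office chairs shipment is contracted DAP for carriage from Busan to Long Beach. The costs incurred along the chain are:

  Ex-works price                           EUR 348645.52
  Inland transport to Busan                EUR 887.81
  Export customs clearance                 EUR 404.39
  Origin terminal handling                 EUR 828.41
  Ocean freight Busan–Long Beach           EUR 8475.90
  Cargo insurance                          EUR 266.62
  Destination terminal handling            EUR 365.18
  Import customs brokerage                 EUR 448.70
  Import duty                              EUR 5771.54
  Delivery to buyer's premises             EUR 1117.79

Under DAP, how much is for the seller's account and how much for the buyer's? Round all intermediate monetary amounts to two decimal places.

Seller: EUR 360991.62; buyer: EUR 6220.24

DAP: the seller bears all costs to the named destination except import duty and clearance.
Seller's account: goods 348645.52 + inland to port 887.81 + export clearance 404.39 + origin terminal 828.41 + freight 8475.90 + insurance 266.62 + destination terminal 365.18 + delivery 1117.79 = 360991.62
Buyer's account: brokerage 448.70 + duty 5771.54 = 6220.24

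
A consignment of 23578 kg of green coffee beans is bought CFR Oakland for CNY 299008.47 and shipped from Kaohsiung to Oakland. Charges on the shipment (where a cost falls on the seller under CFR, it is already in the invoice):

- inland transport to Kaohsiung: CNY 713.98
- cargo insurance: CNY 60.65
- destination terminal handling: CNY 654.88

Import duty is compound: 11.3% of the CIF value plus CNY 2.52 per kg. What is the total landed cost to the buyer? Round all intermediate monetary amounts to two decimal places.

Total landed cost: CNY 392935.37

CFR: the seller pays costs through ocean freight to the destination port, but not insurance.
Already in the invoice (seller's account under CFR): inland to port — exclude.
CIF value = CFR price + insurance = 299008.47 + 60.65 = 299069.12
Ad valorem component: 299069.12 × 11.3% = 33794.81
Specific component: 23578 × 2.52 = 59416.56
Import duty = 33794.81 + 59416.56 = 93211.37
Buyer bears: insurance 60.65 + destination terminal 654.88 + duty 93211.37 = 93926.90
Landed cost = invoice 299008.47 + 93926.90 = 392935.37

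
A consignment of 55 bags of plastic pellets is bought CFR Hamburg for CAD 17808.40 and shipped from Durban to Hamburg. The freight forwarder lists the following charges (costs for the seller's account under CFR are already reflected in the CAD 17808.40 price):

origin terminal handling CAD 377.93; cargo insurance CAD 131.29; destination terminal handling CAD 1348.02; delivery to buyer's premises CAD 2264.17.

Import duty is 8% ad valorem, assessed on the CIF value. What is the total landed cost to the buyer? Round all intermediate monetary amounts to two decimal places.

CFR: the seller pays costs through ocean freight to the destination port, but not insurance.
Already in the invoice (seller's account under CFR): origin terminal — exclude.
CIF value = CFR price + insurance = 17808.40 + 131.29 = 17939.69
Import duty = 17939.69 × 8% = 1435.18
Buyer bears: insurance 131.29 + destination terminal 1348.02 + delivery 2264.17 + duty 1435.18 = 5178.66
Landed cost = invoice 17808.40 + 5178.66 = 22987.06

Total landed cost: CAD 22987.06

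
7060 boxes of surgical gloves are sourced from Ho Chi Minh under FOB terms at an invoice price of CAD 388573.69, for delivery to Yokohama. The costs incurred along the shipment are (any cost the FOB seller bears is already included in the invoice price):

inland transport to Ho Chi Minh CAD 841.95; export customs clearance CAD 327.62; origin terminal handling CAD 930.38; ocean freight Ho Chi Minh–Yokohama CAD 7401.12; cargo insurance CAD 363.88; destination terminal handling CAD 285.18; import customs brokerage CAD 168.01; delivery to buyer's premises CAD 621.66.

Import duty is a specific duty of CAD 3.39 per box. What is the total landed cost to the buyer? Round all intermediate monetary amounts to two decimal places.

FOB: the seller bears costs until goods are on board at the origin port; the buyer bears freight, insurance and all costs thereafter.
Already in the invoice (seller's account under FOB): inland to port, export clearance, origin terminal — exclude.
CIF value = FOB price + freight + insurance = 388573.69 + 7401.12 + 363.88 = 396338.69
Import duty = 7060 × 3.39 = 23933.40
Buyer bears: freight 7401.12 + insurance 363.88 + destination terminal 285.18 + brokerage 168.01 + delivery 621.66 + duty 23933.40 = 32773.25
Landed cost = invoice 388573.69 + 32773.25 = 421346.94

Total landed cost: CAD 421346.94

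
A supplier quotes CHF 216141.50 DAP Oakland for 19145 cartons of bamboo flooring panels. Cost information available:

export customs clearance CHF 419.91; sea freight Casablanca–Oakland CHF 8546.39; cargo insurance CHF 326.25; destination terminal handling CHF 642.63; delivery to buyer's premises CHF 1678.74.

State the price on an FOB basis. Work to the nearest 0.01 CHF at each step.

Not relevant to the conversion: export clearance — on the seller under both DAP and FOB; already in the DAP price and stays in the FOB price.
From DAP to FOB, the seller no longer bears: freight, insurance, destination terminal, delivery.
FOB price = 216141.50 − 8546.39 − 326.25 − 642.63 − 1678.74 = 204947.49

FOB price: CHF 204947.49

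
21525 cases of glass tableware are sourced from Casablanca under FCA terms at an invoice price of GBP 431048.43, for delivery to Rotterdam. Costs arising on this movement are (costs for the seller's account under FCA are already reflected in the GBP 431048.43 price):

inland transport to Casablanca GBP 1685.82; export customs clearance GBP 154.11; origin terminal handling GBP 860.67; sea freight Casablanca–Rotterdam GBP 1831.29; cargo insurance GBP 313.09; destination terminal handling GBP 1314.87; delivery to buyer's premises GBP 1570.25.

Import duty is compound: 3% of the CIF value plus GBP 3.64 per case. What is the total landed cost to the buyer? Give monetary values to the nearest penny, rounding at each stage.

Total landed cost: GBP 528311.20

FCA: the seller delivers export-cleared goods to the carrier; the buyer bears costs from that point.
Already in the invoice (seller's account under FCA): inland to port, export clearance — exclude.
CIF value = FCA price + origin terminal + freight + insurance = 431048.43 + 860.67 + 1831.29 + 313.09 = 434053.48
Ad valorem component: 434053.48 × 3% = 13021.60
Specific component: 21525 × 3.64 = 78351.00
Import duty = 13021.60 + 78351.00 = 91372.60
Buyer bears: origin terminal 860.67 + freight 1831.29 + insurance 313.09 + destination terminal 1314.87 + delivery 1570.25 + duty 91372.60 = 97262.77
Landed cost = invoice 431048.43 + 97262.77 = 528311.20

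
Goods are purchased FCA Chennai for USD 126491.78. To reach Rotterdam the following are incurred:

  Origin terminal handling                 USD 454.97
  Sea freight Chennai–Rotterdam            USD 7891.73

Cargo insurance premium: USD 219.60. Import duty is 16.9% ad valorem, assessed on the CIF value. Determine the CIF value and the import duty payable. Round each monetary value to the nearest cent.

CIF value: USD 135058.08; import duty: USD 22824.82

CIF = FCA price + pre-shipment costs + freight + insurance
CIF = 126491.78 + 454.97 + 7891.73 + 219.60 = 135058.08
Import duty = 135058.08 × 16.9% = 22824.82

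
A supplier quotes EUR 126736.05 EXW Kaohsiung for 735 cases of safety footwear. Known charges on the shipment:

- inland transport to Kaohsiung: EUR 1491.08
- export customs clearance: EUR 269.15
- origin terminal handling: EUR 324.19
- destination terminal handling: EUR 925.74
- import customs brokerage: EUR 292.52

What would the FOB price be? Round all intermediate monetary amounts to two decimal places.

Not relevant to the conversion: brokerage, destination terminal — on the buyer under both terms; not part of either seller's price.
From EXW to FOB, the seller additionally bears: inland to port, export clearance, origin terminal.
FOB price = 126736.05 + 1491.08 + 269.15 + 324.19 = 128820.47

FOB price: EUR 128820.47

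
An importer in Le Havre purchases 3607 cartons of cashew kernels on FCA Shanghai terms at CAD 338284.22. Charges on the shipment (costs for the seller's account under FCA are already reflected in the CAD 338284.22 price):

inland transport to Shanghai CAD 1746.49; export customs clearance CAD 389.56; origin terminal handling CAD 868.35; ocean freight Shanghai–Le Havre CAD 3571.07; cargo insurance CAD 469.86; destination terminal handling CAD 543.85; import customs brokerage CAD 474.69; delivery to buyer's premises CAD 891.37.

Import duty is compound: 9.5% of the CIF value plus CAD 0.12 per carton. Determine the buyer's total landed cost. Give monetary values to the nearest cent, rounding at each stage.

FCA: the seller delivers export-cleared goods to the carrier; the buyer bears costs from that point.
Already in the invoice (seller's account under FCA): inland to port, export clearance — exclude.
CIF value = FCA price + origin terminal + freight + insurance = 338284.22 + 868.35 + 3571.07 + 469.86 = 343193.50
Ad valorem component: 343193.50 × 9.5% = 32603.38
Specific component: 3607 × 0.12 = 432.84
Import duty = 32603.38 + 432.84 = 33036.22
Buyer bears: origin terminal 868.35 + freight 3571.07 + insurance 469.86 + destination terminal 543.85 + brokerage 474.69 + delivery 891.37 + duty 33036.22 = 39855.41
Landed cost = invoice 338284.22 + 39855.41 = 378139.63

Total landed cost: CAD 378139.63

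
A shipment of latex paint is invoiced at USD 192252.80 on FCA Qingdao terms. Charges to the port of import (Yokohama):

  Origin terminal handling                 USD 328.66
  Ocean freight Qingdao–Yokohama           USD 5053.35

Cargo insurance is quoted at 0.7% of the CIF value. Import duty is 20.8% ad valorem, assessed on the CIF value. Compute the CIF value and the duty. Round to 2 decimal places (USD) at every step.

Let C be the CIF value. C = FCA price + pre-shipment costs + freight + 0.7% × C
C − 0.7% × C = 192252.80 + 328.66 + 5053.35
0.993 × C = 197634.81
C = 197634.81 / 0.993 = 199028.01
Insurance premium = 0.7% × 199028.01 = 1393.20
Import duty = 199028.01 × 20.8% = 41397.83

CIF value: USD 199028.01; import duty: USD 41397.83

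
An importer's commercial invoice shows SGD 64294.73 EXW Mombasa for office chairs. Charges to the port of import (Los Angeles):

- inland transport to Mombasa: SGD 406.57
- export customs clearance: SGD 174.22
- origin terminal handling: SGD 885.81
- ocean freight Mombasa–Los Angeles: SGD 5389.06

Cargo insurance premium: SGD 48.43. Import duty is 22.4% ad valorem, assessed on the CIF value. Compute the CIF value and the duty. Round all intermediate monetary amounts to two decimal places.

CIF = EXW price + pre-shipment costs + freight + insurance
CIF = 64294.73 + 406.57 + 174.22 + 885.81 + 5389.06 + 48.43 = 71198.82
Import duty = 71198.82 × 22.4% = 15948.54

CIF value: SGD 71198.82; import duty: SGD 15948.54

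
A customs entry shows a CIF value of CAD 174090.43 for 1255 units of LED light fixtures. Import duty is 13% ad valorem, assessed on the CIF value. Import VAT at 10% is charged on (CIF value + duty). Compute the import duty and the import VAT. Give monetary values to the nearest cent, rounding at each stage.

Import duty = 174090.43 × 13% = 22631.76
VAT base = CIF + duty = 174090.43 + 22631.76 = 196722.19
Import VAT = 196722.19 × 10% = 19672.22

Import duty: CAD 22631.76; import VAT: CAD 19672.22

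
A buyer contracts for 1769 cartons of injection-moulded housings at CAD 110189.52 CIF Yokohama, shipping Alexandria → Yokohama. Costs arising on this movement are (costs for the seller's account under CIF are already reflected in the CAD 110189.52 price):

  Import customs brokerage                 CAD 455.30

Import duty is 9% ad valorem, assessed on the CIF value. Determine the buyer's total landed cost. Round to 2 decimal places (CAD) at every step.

CIF: the seller pays costs through ocean freight and marine insurance to the destination port.
The CIF price already equals the CIF value: 110189.52
Import duty = 110189.52 × 9% = 9917.06
Buyer bears: brokerage 455.30 + duty 9917.06 = 10372.36
Landed cost = invoice 110189.52 + 10372.36 = 120561.88

Total landed cost: CAD 120561.88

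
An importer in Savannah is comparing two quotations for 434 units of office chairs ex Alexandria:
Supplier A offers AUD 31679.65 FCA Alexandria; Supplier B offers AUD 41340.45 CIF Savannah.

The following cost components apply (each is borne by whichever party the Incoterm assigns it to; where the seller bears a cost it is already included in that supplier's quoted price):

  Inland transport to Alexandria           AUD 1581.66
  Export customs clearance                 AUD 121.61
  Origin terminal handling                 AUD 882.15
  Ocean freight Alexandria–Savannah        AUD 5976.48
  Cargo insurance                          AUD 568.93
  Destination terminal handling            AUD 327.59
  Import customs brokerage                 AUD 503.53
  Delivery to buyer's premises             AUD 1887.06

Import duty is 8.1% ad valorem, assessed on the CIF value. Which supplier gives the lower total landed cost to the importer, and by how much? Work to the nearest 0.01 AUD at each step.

Supplier A (FCA):
CIF value = FCA price + origin terminal + freight + insurance = 31679.65 + 882.15 + 5976.48 + 568.93 = 39107.21
Import duty = 39107.21 × 8.1% = 3167.68
Buyer bears (A): 882.15 + 5976.48 + 568.93 + 327.59 + 503.53 + 1887.06 = 10145.74
Landed cost (A) = invoice 31679.65 + 10145.74 + duty 3167.68 = 44993.07
Supplier B (CIF):
The CIF price already equals the CIF value: 41340.45
Import duty = 41340.45 × 8.1% = 3348.58
Buyer bears (B): 327.59 + 503.53 + 1887.06 = 2718.18
Landed cost (B) = invoice 41340.45 + 2718.18 + duty 3348.58 = 47407.21
Difference = |44993.07 − 47407.21| = 2414.14

Supplier A is cheaper by AUD 2414.14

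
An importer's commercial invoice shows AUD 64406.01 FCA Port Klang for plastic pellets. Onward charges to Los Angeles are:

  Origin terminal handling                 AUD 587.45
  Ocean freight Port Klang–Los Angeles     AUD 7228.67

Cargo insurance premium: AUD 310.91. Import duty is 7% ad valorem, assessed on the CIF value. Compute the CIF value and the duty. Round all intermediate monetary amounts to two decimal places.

CIF value: AUD 72533.04; import duty: AUD 5077.31

CIF = FCA price + pre-shipment costs + freight + insurance
CIF = 64406.01 + 587.45 + 7228.67 + 310.91 = 72533.04
Import duty = 72533.04 × 7% = 5077.31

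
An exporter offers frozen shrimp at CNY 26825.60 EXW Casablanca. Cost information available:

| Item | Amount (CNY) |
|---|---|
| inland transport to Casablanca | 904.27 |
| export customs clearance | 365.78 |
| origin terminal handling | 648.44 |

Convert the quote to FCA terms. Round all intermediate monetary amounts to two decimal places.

FCA price: CNY 28095.65

Not relevant to the conversion: origin terminal — on the buyer under both terms; not part of either seller's price.
From EXW to FCA, the seller additionally bears: inland to port, export clearance.
FCA price = 26825.60 + 904.27 + 365.78 = 28095.65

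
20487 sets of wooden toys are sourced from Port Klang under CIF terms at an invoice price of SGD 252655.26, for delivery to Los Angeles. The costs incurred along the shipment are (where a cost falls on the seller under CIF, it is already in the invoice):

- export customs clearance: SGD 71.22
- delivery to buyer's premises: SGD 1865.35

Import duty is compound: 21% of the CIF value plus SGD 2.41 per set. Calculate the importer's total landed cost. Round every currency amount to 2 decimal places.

Total landed cost: SGD 356951.88

CIF: the seller pays costs through ocean freight and marine insurance to the destination port.
Already in the invoice (seller's account under CIF): export clearance — exclude.
The CIF price already equals the CIF value: 252655.26
Ad valorem component: 252655.26 × 21% = 53057.60
Specific component: 20487 × 2.41 = 49373.67
Import duty = 53057.60 + 49373.67 = 102431.27
Buyer bears: delivery 1865.35 + duty 102431.27 = 104296.62
Landed cost = invoice 252655.26 + 104296.62 = 356951.88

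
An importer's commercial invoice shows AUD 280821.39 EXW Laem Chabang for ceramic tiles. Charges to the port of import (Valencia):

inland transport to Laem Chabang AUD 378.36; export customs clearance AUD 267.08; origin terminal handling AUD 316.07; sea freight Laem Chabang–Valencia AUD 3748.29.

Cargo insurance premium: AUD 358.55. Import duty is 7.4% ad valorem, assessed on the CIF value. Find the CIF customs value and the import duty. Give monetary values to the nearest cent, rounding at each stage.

CIF value: AUD 285889.74; import duty: AUD 21155.84

CIF = EXW price + pre-shipment costs + freight + insurance
CIF = 280821.39 + 378.36 + 267.08 + 316.07 + 3748.29 + 358.55 = 285889.74
Import duty = 285889.74 × 7.4% = 21155.84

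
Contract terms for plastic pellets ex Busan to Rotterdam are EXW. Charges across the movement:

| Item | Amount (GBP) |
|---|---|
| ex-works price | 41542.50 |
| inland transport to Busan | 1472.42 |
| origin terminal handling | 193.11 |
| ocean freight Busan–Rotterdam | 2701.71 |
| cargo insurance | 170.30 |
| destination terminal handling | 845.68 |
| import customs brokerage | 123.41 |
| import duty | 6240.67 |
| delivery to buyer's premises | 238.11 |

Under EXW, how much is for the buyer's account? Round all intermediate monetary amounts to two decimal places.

EXW: the seller makes goods available at their premises; the buyer bears all onward costs.
Seller's account: goods 41542.50 = 41542.50
Buyer's account: inland to port 1472.42 + origin terminal 193.11 + freight 2701.71 + insurance 170.30 + destination terminal 845.68 + brokerage 123.41 + duty 6240.67 + delivery 238.11 = 11985.41

Buyer's account: GBP 11985.41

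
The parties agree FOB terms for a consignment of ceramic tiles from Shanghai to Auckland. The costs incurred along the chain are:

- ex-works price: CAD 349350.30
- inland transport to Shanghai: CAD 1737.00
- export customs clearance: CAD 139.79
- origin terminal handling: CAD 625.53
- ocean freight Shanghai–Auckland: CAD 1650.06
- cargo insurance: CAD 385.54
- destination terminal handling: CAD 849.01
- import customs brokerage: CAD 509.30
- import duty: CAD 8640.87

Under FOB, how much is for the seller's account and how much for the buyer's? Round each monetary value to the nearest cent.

Seller: CAD 351852.62; buyer: CAD 12034.78

FOB: the seller bears costs until goods are on board at the origin port; the buyer bears freight, insurance and all costs thereafter.
Seller's account: goods 349350.30 + inland to port 1737.00 + export clearance 139.79 + origin terminal 625.53 = 351852.62
Buyer's account: freight 1650.06 + insurance 385.54 + destination terminal 849.01 + brokerage 509.30 + duty 8640.87 = 12034.78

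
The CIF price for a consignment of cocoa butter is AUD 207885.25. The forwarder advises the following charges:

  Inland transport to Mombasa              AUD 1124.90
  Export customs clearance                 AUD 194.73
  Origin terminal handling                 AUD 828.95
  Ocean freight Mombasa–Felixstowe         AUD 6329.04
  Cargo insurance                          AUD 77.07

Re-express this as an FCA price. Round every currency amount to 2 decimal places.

Not relevant to the conversion: export clearance, inland to port — on the seller under both CIF and FCA; already in the CIF price and stays in the FCA price.
From CIF to FCA, the seller no longer bears: origin terminal, freight, insurance.
FCA price = 207885.25 − 828.95 − 6329.04 − 77.07 = 200650.19

FCA price: AUD 200650.19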